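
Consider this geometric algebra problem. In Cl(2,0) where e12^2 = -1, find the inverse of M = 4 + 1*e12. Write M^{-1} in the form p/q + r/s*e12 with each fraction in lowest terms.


M = 4 + 1*e12, where e12^2 = -1.
Since M commutes with its reverse ~M = a - b*e12, M * ~M = a^2 - b^2*e12^2 = a^2 + b^2.
So M^{-1} = ~M / (a^2 + b^2) = (a - b*e12)/(a^2 + b^2).
a^2 + b^2 = 16 + 1 = 17
Scalar part = 4/17 = 4/17
Bivector coeff = -1/17 = -1/17
M^{-1} = 4/17 - 1/17*e12


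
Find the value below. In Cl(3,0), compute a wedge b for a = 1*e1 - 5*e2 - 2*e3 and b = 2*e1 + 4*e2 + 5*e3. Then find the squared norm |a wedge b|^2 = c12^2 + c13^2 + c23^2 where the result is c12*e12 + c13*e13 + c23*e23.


a wedge b = (a1*b2 - a2*b1)*e12 + (a1*b3 - a3*b1)*e13 + (a2*b3 - a3*b2)*e23
e12 coeff: 1*4 - (-5)*2 = 4 - (-10) = 14
e13 coeff: 1*5 - (-2)*2 = 5 - (-4) = 9
e23 coeff: (-5)*5 - (-2)*4 = -25 - (-8) = -17
|a wedge b|^2 = 14^2 + 9^2 + (-17)^2
= 196 + 81 + 289
= 566


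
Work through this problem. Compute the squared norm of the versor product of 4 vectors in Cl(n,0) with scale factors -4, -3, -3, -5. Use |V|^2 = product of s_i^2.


Each vector v_i has |v_i|^2 = s_i^2
Squared scales: (-4)^2 = 16, (-3)^2 = 9, (-3)^2 = 9, (-5)^2 = 25
|V|^2 = 16 * 9 * 9 * 25
= 32400


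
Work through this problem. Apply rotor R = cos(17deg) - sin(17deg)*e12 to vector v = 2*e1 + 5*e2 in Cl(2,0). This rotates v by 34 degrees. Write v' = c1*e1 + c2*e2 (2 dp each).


Rotor R = cos(17deg) - sin(17deg)*e12
Rotation angle theta = 2 * 17 = 34 degrees
v' = R*v*~R rotates v by theta.
cos(34deg) = 0.8290, sin(34deg) = 0.5592
v'_1 = 2*cos(34deg) - 5*sin(34deg)
= 2*0.8290 - 5*0.5592
= -1.14
v'_2 = 2*sin(34deg) + 5*cos(34deg)
= 2*0.5592 + 5*0.8290
= 5.26
v' = -1.14*e1 + 5.26*e2


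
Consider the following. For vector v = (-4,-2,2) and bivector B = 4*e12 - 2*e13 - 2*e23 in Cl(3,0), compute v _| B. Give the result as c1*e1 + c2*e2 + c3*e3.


Left contraction v _| B = <vB>_1 (grade-1 part of the geometric product vB).
Using e1_|e12 = e2, e2_|e12 = -e1, e1_|e13 = e3, e3_|e13 = -e1, e2_|e23 = e3, e3_|e23 = -e2:
e1 coeff: -v2*b12 - v3*b13 = -(-2)*(4) - (2)*(-2) = 12
e2 coeff: v1*b12 - v3*b23 = (-4)*(4) - (2)*(-2) = -12
e3 coeff: v1*b13 + v2*b23 = (-4)*(-2) + (-2)*(-2) = 12
v _| B = 12*e1 - 12*e2 + 12*e3


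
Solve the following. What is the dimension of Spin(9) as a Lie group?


Spin(n) double-covers SO(n); both have Lie algebra so(n) of dimension n(n-1)/2.
n = 9
n(n-1) = 9 * 8 = 72
dim Spin(9) = 72/2 = 36


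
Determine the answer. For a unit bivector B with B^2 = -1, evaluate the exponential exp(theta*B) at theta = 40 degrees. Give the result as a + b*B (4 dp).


For a unit bivector B with B^2 = -1, the exponential series gives
e^(theta*B) = cos(theta) + sin(theta)*B (the GA analogue of Euler's formula).
theta = 40 degrees = 0.698132 rad
cos(40 deg) = 0.7660
sin(40 deg) = 0.6428
exp(theta*B) = 0.7660 + 0.6428*B


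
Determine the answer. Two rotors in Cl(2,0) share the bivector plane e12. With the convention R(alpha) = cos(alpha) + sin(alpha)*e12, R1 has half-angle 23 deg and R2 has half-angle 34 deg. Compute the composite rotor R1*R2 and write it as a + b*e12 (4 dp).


Same-plane rotors commute and their half-angles add:
R1*R2 = cos(a1 + a2) + sin(a1 + a2)*e12.
a1 + a2 = 23 + 34 = 57 deg
cos(57 deg) = 0.5446
sin(57 deg) = 0.8387
R1*R2 = 0.5446 + 0.8387*e12


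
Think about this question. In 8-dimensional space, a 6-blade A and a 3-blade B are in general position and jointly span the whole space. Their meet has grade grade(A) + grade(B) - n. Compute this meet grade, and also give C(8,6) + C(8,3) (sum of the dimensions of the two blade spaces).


Meet grade = grade(A) + grade(B) - n
= 6 + 3 - 8 = 1
C(8,6) = 28
C(8,3) = 56
dim_A + dim_B = 28 + 56 = 84


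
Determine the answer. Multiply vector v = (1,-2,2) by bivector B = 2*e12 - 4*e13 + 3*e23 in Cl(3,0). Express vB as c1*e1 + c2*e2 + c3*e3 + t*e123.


vB has grade-1 (vector) and grade-3 (trivector) parts: vB = (v _| B) + (v ^ B).
Vector part <vB>_1:
  e1: -v2*b12 - v3*b13 = -(-2)*(2) - (2)*(-4) = 12
  e2: v1*b12 - v3*b23 = (1)*(2) - (2)*(3) = -4
  e3: v1*b13 + v2*b23 = (1)*(-4) + (-2)*(3) = -10
Trivector part <vB>_3:
  e123: v1*b23 - v2*b13 + v3*b12 = (1)*(3) - (-2)*(-4) + (2)*(2) = -1
vB = 12*e1 - 4*e2 - 10*e3 - 1*e123


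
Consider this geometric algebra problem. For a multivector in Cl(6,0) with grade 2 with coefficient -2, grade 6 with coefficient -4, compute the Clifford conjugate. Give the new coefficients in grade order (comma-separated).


Clifford conjugate sign for grade k: (-1)^(k(k+1)/2)
Grade 2: (-1)^(2*3/2) = (-1)^3 = -1, coeff -2 -> 2
Grade 6: (-1)^(6*7/2) = (-1)^21 = -1, coeff -4 -> 4
Conjugated coefficients: 2, 4


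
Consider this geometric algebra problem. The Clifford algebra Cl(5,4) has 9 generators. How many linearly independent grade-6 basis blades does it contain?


Number of grade-k basis blades in Cl(p,q) with n = p + q is C(n, k).
n = 5 + 4 = 9
C(9, 6) = 9! / (6! * 3!)
= 362880 / (720 * 6)
= 84


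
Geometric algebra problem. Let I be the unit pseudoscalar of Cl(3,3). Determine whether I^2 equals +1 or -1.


The pseudoscalar I = e1...e_n (product of all n generators) of Cl(p,q) satisfies I^2 = (-1)^(q + n(n-1)/2).
p = 3, q = 3, n = p + q = 6
n(n-1)/2 = 6 * 5 / 2 = 15
Exponent = q + n(n-1)/2 = 3 + 15 = 18
I^2 = (-1)^18 = +1


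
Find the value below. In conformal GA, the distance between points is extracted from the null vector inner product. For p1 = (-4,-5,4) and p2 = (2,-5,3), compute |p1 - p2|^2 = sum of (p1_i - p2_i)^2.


p1 - p2 = (-6, 0, 1)
|p1 - p2|^2 = (-6)^2 + 0^2 + 1^2
= 36 + 0 + 1
= 37


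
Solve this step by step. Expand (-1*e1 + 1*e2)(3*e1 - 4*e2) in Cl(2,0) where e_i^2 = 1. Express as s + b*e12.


Expand: (-1*e1 + 1*e2)(3*e1 - 4*e2)
= (-1)*3*e1e1 + (-1)*(-4)*e1e2 + 1*3*e2e1 + 1*(-4)*e2e2
Using e1^2 = e2^2 = 1, e2e1 = -e1e2:
Scalar part s = (-1)*3 + 1*(-4) = -3 + (-4) = -7
Bivector part b = (-1)*(-4) - 1*3 = 4 - 3 = 1
uv = -7 + 1*e12


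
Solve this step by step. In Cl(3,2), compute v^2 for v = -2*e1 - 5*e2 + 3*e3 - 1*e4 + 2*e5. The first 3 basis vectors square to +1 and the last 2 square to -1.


v^2 = sum of c_i^2 * e_i^2
Positive signature terms (e_i^2 = +1): (-2)^2 + (-5)^2 + 3^2 = 38
Negative signature terms (e_j^2 = -1): (-1)^2 + 2^2 = 5
v^2 = 38 - 5 = 33


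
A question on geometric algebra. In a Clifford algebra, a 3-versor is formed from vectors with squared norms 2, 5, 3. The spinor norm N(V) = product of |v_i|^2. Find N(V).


Spinor norm N(V) = |v1|^2 * |v2|^2 * ... * |v3|^2
= 2 * 5 * 3
Running product: 2, 10, 30
N(V) = 30


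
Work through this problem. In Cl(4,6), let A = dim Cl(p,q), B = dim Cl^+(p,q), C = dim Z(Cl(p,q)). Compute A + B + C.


n = 4 + 6 = 10
Total dim = 2^10 = 1024
Even subalgebra dim = 2^9 = 512
n is even, so center dim = 1
Sum = 1024 + 512 + 1 = 1537


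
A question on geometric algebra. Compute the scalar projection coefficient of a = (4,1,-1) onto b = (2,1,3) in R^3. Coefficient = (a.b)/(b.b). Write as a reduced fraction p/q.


Projection coefficient = (a . b) / (b . b)
a . b = 4*2 + 1*1 + (-1)*3
= 8 + 1 + (-3) = 6
b . b = 2^2 + 1^2 + 3^2
= 4 + 1 + 9 = 14
Coefficient = 6/14
In lowest terms: 3/7


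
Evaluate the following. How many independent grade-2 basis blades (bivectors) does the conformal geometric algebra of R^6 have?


The conformal model of R^6 uses Cl(7,1) with m = 6 + 2 = 8 generators.
Number of grade-2 blades = C(m, 2) = C(8, 2)
= 8*7/2 = 28


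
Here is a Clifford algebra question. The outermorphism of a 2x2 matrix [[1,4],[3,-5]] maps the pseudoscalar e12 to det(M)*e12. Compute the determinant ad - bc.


The outermorphism of a linear map f sends e1^e2 to f(e1)^f(e2).
f(e1) = 1*e1 + 3*e2
f(e2) = 4*e1 - 5*e2
f(e1) ^ f(e2) = (1*e1 + 3*e2) ^ (4*e1 - 5*e2)
= 1*(-5)*e12 + 3*4*e21
= (-5 - 12)*e12
= -17*e12
Coefficient = -17


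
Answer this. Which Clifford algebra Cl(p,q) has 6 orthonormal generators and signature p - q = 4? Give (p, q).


We need p + q = 6 and p - q = 4.
Adding: 2p = 6 + 4 = 10, so p = 5.
Then q = 6 - 5 = 1.
(p, q) = (5, 1)


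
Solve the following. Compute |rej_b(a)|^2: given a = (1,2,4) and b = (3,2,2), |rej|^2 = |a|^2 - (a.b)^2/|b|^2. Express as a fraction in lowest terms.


|a|^2 = 1^2 + 2^2 + 4^2 = 21
|b|^2 = 3^2 + 2^2 + 2^2 = 17
a . b = 1*3 + 2*2 + 4*2 = 15
(a.b)^2 = 15^2 = 225
|rej|^2 = 21 - 225/17
= (357 - 225)/17
= 132/17
In lowest terms: 132/17


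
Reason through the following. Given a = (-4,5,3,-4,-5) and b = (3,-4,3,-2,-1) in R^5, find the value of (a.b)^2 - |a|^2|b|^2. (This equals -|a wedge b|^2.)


a . b = (-4)*3 + 5*(-4) + 3*3 + (-4)*(-2) + (-5)*(-1)
= -12 + (-20) + 9 + 8 + 5 = -10
|a|^2 = (-4)^2 + 5^2 + 3^2 + (-4)^2 + (-5)^2 = 91
|b|^2 = 3^2 + (-4)^2 + 3^2 + (-2)^2 + (-1)^2 = 39
(a.b)^2 = (-10)^2 = 100
|a|^2 * |b|^2 = 91 * 39 = 3549
Result = 100 - 3549 = -3449


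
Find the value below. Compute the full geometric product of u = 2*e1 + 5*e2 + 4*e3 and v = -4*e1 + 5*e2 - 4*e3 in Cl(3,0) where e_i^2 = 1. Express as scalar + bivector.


In Cl(3,0): e_i^2 = 1, e_ie_j = -e_je_i for i != j.
Scalar part = u . v = 2*(-4) + 5*5 + 4*(-4)
= -8 + 25 + (-16) = 1
e12 coeff = 2*5 - 5*(-4) = 10 - (-20) = 30
e13 coeff = 2*(-4) - 4*(-4) = -8 - (-16) = 8
e23 coeff = 5*(-4) - 4*5 = -20 - 20 = -40
uv = 1 + 30*e12 + 8*e13 - 40*e23


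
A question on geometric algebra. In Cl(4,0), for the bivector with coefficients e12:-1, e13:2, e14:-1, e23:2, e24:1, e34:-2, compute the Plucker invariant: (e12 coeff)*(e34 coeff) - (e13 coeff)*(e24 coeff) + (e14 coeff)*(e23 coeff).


Plucker relation: af - be + cd
a*f = (-1)*(-2) = 2
b*e = 2*1 = 2
c*d = (-1)*2 = -2
af - be + cd = 2 - 2 + (-2)
= -2


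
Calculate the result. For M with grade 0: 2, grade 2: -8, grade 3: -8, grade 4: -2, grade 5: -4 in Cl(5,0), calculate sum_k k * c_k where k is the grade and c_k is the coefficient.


Grade-weighted sum = sum of grade_k * coefficient_k
0*2 = 0
2*(-8) = -16
3*(-8) = -24
4*(-2) = -8
5*(-4) = -20
Total = 0 + (-16) + (-24) + (-8) + (-20) = -68


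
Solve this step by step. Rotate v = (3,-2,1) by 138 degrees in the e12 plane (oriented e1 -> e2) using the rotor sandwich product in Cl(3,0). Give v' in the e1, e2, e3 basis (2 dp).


Rotor R = cos(69deg) - sin(69deg)*e12
Rotation angle theta = 2 * 69 = 138 degrees in the e12 plane (e1 -> e2).
The component perpendicular to the plane (e3) is invariant: v'_3 = v3 = 1.00
cos(138deg) = -0.7431, sin(138deg) = 0.6691
v'_1 = v1*cos(theta) - v2*sin(theta) = 3*(-0.7431) - (-2)*0.6691 = -0.89
v'_2 = v1*sin(theta) + v2*cos(theta) = 3*0.6691 + (-2)*(-0.7431) = 3.49
v' = -0.89*e1 + 3.49*e2 + 1.00*e3


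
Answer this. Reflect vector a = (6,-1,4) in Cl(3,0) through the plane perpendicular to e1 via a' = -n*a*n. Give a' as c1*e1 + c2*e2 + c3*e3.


Reflection formula: a' = -n*a*n, with n = e1 (unit vector, n^2 = 1).
For reflection through hyperplane perp to e1:
The component along e1 flips sign, others stay.
a = (6, -1, 4)
a' = (-6, -1, 4)
a' = -6*e1 - 1*e2 + 4*e3


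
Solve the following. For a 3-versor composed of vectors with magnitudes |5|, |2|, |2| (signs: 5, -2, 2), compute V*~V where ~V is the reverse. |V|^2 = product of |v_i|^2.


Each vector v_i has |v_i|^2 = s_i^2
Squared scales: 5^2 = 25, (-2)^2 = 4, 2^2 = 4
|V|^2 = 25 * 4 * 4
= 400


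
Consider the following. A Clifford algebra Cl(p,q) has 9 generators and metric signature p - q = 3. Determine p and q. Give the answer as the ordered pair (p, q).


We need p + q = 9 and p - q = 3.
Adding: 2p = 9 + 3 = 12, so p = 6.
Then q = 9 - 6 = 3.
(p, q) = (6, 3)


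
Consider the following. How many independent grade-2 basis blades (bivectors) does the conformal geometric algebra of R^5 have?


The conformal model of R^5 uses Cl(6,1) with m = 5 + 2 = 7 generators.
Number of grade-2 blades = C(m, 2) = C(7, 2)
= 7*6/2 = 21


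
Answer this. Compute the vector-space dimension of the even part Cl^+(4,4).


Even subalgebra dimension = 2^(n-1)
n = 4 + 4 = 8
2^(8 - 1) = 2^7 = 128
Verification: sum of C(8,k) for even k = 1 + 28 + 70 + 28 + 1 = 128
Result = 128


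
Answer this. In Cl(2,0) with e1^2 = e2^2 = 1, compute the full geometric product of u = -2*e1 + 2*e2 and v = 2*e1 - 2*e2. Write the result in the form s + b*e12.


Expand: (-2*e1 + 2*e2)(2*e1 - 2*e2)
= (-2)*2*e1e1 + (-2)*(-2)*e1e2 + 2*2*e2e1 + 2*(-2)*e2e2
Using e1^2 = e2^2 = 1, e2e1 = -e1e2:
Scalar part s = (-2)*2 + 2*(-2) = -4 + (-4) = -8
Bivector part b = (-2)*(-2) - 2*2 = 4 - 4 = 0
uv = -8 + 0*e12


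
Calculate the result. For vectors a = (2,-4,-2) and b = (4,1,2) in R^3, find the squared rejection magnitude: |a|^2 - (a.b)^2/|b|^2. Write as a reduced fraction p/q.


|a|^2 = 2^2 + (-4)^2 + (-2)^2 = 24
|b|^2 = 4^2 + 1^2 + 2^2 = 21
a . b = 2*4 + (-4)*1 + (-2)*2 = 0
(a.b)^2 = 0^2 = 0
|rej|^2 = 24 - 0/21
= (504 - 0)/21
= 504/21
In lowest terms: 24/1


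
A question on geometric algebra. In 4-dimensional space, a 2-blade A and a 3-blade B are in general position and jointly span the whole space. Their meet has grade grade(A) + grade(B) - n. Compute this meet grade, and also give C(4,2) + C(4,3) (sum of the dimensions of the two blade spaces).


Meet grade = grade(A) + grade(B) - n
= 2 + 3 - 4 = 1
C(4,2) = 6
C(4,3) = 4
dim_A + dim_B = 6 + 4 = 10


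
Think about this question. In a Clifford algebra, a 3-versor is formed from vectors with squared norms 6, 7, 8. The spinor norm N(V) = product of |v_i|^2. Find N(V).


Spinor norm N(V) = |v1|^2 * |v2|^2 * ... * |v3|^2
= 6 * 7 * 8
Running product: 6, 42, 336
N(V) = 336


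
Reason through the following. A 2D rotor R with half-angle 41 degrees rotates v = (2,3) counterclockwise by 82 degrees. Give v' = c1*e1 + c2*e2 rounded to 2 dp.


Rotor R = cos(41deg) - sin(41deg)*e12
Rotation angle theta = 2 * 41 = 82 degrees
v' = R*v*~R rotates v by theta.
cos(82deg) = 0.1392, sin(82deg) = 0.9903
v'_1 = 2*cos(82deg) - 3*sin(82deg)
= 2*0.1392 - 3*0.9903
= -2.69
v'_2 = 2*sin(82deg) + 3*cos(82deg)
= 2*0.9903 + 3*0.1392
= 2.40
v' = -2.69*e1 + 2.40*e2


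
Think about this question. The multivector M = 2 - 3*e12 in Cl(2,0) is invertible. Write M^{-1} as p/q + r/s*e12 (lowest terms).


M = 2 - 3*e12, where e12^2 = -1.
Since M commutes with its reverse ~M = a - b*e12, M * ~M = a^2 - b^2*e12^2 = a^2 + b^2.
So M^{-1} = ~M / (a^2 + b^2) = (a - b*e12)/(a^2 + b^2).
a^2 + b^2 = 4 + 9 = 13
Scalar part = 2/13 = 2/13
Bivector coeff = 3/13 = 3/13
M^{-1} = 2/13 + 3/13*e12


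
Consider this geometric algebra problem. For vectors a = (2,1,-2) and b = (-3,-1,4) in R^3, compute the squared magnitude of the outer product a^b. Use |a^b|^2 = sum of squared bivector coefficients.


a wedge b = (a1*b2 - a2*b1)*e12 + (a1*b3 - a3*b1)*e13 + (a2*b3 - a3*b2)*e23
e12 coeff: 2*(-1) - 1*(-3) = -2 - (-3) = 1
e13 coeff: 2*4 - (-2)*(-3) = 8 - 6 = 2
e23 coeff: 1*4 - (-2)*(-1) = 4 - 2 = 2
|a wedge b|^2 = 1^2 + 2^2 + 2^2
= 1 + 4 + 4
= 9


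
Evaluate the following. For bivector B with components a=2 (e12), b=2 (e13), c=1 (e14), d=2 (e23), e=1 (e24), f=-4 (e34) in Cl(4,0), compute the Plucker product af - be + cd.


Plucker relation: af - be + cd
a*f = 2*(-4) = -8
b*e = 2*1 = 2
c*d = 1*2 = 2
af - be + cd = -8 - 2 + 2
= -8


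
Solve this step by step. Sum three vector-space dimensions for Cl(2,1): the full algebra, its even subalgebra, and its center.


n = 2 + 1 = 3
Total dim = 2^3 = 8
Even subalgebra dim = 2^2 = 4
n is odd, so center dim = 2
Sum = 8 + 4 + 2 = 14


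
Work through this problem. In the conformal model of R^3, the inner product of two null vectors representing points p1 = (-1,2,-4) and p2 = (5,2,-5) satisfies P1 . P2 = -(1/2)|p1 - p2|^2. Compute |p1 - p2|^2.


p1 - p2 = (-6, 0, 1)
|p1 - p2|^2 = (-6)^2 + 0^2 + 1^2
= 36 + 0 + 1
= 37


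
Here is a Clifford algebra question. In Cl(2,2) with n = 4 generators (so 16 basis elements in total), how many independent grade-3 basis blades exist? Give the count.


Number of grade-k basis blades in Cl(p,q) with n = p + q is C(n, k).
n = 2 + 2 = 4
C(4, 3) = 4! / (3! * 1!)
= 24 / (6 * 1)
= 4


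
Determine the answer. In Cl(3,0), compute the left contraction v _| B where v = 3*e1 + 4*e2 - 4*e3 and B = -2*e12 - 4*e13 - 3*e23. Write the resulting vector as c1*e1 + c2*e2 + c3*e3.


Left contraction v _| B = <vB>_1 (grade-1 part of the geometric product vB).
Using e1_|e12 = e2, e2_|e12 = -e1, e1_|e13 = e3, e3_|e13 = -e1, e2_|e23 = e3, e3_|e23 = -e2:
e1 coeff: -v2*b12 - v3*b13 = -(4)*(-2) - (-4)*(-4) = -8
e2 coeff: v1*b12 - v3*b23 = (3)*(-2) - (-4)*(-3) = -18
e3 coeff: v1*b13 + v2*b23 = (3)*(-4) + (4)*(-3) = -24
v _| B = -8*e1 - 18*e2 - 24*e3


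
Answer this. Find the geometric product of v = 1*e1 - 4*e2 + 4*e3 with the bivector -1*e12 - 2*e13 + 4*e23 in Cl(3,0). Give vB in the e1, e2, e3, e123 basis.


vB has grade-1 (vector) and grade-3 (trivector) parts: vB = (v _| B) + (v ^ B).
Vector part <vB>_1:
  e1: -v2*b12 - v3*b13 = -(-4)*(-1) - (4)*(-2) = 4
  e2: v1*b12 - v3*b23 = (1)*(-1) - (4)*(4) = -17
  e3: v1*b13 + v2*b23 = (1)*(-2) + (-4)*(4) = -18
Trivector part <vB>_3:
  e123: v1*b23 - v2*b13 + v3*b12 = (1)*(4) - (-4)*(-2) + (4)*(-1) = -8
vB = 4*e1 - 17*e2 - 18*e3 - 8*e123


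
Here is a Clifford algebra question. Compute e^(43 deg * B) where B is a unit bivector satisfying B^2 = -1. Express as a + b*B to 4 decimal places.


For a unit bivector B with B^2 = -1, the exponential series gives
e^(theta*B) = cos(theta) + sin(theta)*B (the GA analogue of Euler's formula).
theta = 43 degrees = 0.750492 rad
cos(43 deg) = 0.7314
sin(43 deg) = 0.6820
exp(theta*B) = 0.7314 + 0.6820*B


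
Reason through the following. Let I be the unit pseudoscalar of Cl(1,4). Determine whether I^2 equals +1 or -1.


The pseudoscalar I = e1...e_n (product of all n generators) of Cl(p,q) satisfies I^2 = (-1)^(q + n(n-1)/2).
p = 1, q = 4, n = p + q = 5
n(n-1)/2 = 5 * 4 / 2 = 10
Exponent = q + n(n-1)/2 = 4 + 10 = 14
I^2 = (-1)^14 = +1


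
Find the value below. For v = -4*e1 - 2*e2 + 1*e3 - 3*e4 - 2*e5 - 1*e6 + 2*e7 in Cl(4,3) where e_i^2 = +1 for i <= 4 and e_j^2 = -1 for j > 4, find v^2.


v^2 = sum of c_i^2 * e_i^2
Positive signature terms (e_i^2 = +1): (-4)^2 + (-2)^2 + 1^2 + (-3)^2 = 30
Negative signature terms (e_j^2 = -1): (-2)^2 + (-1)^2 + 2^2 = 9
v^2 = 30 - 9 = 21


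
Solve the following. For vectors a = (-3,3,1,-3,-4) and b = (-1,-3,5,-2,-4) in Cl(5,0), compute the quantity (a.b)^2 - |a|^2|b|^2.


a . b = (-3)*(-1) + 3*(-3) + 1*5 + (-3)*(-2) + (-4)*(-4)
= 3 + (-9) + 5 + 6 + 16 = 21
|a|^2 = (-3)^2 + 3^2 + 1^2 + (-3)^2 + (-4)^2 = 44
|b|^2 = (-1)^2 + (-3)^2 + 5^2 + (-2)^2 + (-4)^2 = 55
(a.b)^2 = 21^2 = 441
|a|^2 * |b|^2 = 44 * 55 = 2420
Result = 441 - 2420 = -1979


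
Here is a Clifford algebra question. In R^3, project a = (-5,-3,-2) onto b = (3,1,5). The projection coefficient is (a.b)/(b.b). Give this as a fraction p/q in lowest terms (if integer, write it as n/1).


Projection coefficient = (a . b) / (b . b)
a . b = (-5)*3 + (-3)*1 + (-2)*5
= -15 + (-3) + (-10) = -28
b . b = 3^2 + 1^2 + 5^2
= 9 + 1 + 25 = 35
Coefficient = -28/35
In lowest terms: -4/5


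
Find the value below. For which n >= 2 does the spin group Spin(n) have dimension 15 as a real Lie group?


dim Spin(n) = dim so(n) = n(n-1)/2.
Solve n(n-1)/2 = 15, i.e. n^2 - n - 30 = 0.
Discriminant = 1 + 8*15 = 121
n = (1 + sqrt(121))/2 = (1 + 11)/2 = 6


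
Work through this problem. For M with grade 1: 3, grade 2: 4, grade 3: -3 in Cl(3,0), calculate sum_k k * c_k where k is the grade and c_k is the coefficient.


Grade-weighted sum = sum of grade_k * coefficient_k
1*3 = 3
2*4 = 8
3*(-3) = -9
Total = 3 + 8 + (-9) = 2


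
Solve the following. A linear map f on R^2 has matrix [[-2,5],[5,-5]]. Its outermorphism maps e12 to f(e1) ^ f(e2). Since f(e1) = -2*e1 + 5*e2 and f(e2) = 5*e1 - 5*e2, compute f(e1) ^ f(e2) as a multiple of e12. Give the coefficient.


The outermorphism of a linear map f sends e1^e2 to f(e1)^f(e2).
f(e1) = -2*e1 + 5*e2
f(e2) = 5*e1 - 5*e2
f(e1) ^ f(e2) = (-2*e1 + 5*e2) ^ (5*e1 - 5*e2)
= (-2)*(-5)*e12 + 5*5*e21
= (10 - 25)*e12
= -15*e12
Coefficient = -15


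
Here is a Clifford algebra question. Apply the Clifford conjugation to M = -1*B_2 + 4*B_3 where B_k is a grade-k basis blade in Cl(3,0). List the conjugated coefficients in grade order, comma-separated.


Clifford conjugate sign for grade k: (-1)^(k(k+1)/2)
Grade 2: (-1)^(2*3/2) = (-1)^3 = -1, coeff -1 -> 1
Grade 3: (-1)^(3*4/2) = (-1)^6 = 1, coeff 4 -> 4
Conjugated coefficients: 1, 4


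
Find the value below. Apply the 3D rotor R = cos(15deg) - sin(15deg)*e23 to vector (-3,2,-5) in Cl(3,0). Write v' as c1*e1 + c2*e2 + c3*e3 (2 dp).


Rotor R = cos(15deg) - sin(15deg)*e23
Rotation angle theta = 2 * 15 = 30 degrees in the e23 plane (e2 -> e3).
The component perpendicular to the plane (e1) is invariant: v'_1 = v1 = -3.00
cos(30deg) = 0.8660, sin(30deg) = 0.5000
v'_2 = v2*cos(theta) - v3*sin(theta) = 2*0.8660 - (-5)*0.5000 = 4.23
v'_3 = v2*sin(theta) + v3*cos(theta) = 2*0.5000 + (-5)*0.8660 = -3.33
v' = -3.00*e1 + 4.23*e2 - 3.33*e3


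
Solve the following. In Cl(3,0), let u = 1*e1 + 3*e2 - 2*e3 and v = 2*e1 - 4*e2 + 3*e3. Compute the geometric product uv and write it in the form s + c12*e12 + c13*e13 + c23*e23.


In Cl(3,0): e_i^2 = 1, e_ie_j = -e_je_i for i != j.
Scalar part = u . v = 1*2 + 3*(-4) + (-2)*3
= 2 + (-12) + (-6) = -16
e12 coeff = 1*(-4) - 3*2 = -4 - 6 = -10
e13 coeff = 1*3 - (-2)*2 = 3 - (-4) = 7
e23 coeff = 3*3 - (-2)*(-4) = 9 - 8 = 1
uv = -16 - 10*e12 + 7*e13 + 1*e23


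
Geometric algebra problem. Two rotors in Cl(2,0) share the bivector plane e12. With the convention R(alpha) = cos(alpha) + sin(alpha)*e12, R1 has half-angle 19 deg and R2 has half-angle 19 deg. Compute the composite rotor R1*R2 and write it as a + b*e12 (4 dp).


Same-plane rotors commute and their half-angles add:
R1*R2 = cos(a1 + a2) + sin(a1 + a2)*e12.
a1 + a2 = 19 + 19 = 38 deg
cos(38 deg) = 0.7880
sin(38 deg) = 0.6157
R1*R2 = 0.7880 + 0.6157*e12


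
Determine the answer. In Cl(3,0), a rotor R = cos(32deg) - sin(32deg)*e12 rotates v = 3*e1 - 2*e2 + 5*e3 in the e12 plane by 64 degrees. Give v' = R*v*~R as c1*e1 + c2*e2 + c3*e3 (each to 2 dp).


Rotor R = cos(32deg) - sin(32deg)*e12
Rotation angle theta = 2 * 32 = 64 degrees in the e12 plane (e1 -> e2).
The component perpendicular to the plane (e3) is invariant: v'_3 = v3 = 5.00
cos(64deg) = 0.4384, sin(64deg) = 0.8988
v'_1 = v1*cos(theta) - v2*sin(theta) = 3*0.4384 - (-2)*0.8988 = 3.11
v'_2 = v1*sin(theta) + v2*cos(theta) = 3*0.8988 + (-2)*0.4384 = 1.82
v' = 3.11*e1 + 1.82*e2 + 5.00*e3


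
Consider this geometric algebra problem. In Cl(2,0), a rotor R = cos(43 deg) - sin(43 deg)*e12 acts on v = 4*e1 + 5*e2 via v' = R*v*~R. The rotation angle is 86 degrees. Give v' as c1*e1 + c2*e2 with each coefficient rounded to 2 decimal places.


Rotor R = cos(43deg) - sin(43deg)*e12
Rotation angle theta = 2 * 43 = 86 degrees
v' = R*v*~R rotates v by theta.
cos(86deg) = 0.0698, sin(86deg) = 0.9976
v'_1 = 4*cos(86deg) - 5*sin(86deg)
= 4*0.0698 - 5*0.9976
= -4.71
v'_2 = 4*sin(86deg) + 5*cos(86deg)
= 4*0.9976 + 5*0.0698
= 4.34
v' = -4.71*e1 + 4.34*e2


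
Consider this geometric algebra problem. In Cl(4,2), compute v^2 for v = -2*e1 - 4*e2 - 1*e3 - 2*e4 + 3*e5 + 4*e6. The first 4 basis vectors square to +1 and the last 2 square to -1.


v^2 = sum of c_i^2 * e_i^2
Positive signature terms (e_i^2 = +1): (-2)^2 + (-4)^2 + (-1)^2 + (-2)^2 = 25
Negative signature terms (e_j^2 = -1): 3^2 + 4^2 = 25
v^2 = 25 - 25 = 0


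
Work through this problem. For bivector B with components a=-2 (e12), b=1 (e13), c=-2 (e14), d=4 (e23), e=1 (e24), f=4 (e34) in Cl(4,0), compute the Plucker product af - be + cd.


Plucker relation: af - be + cd
a*f = (-2)*4 = -8
b*e = 1*1 = 1
c*d = (-2)*4 = -8
af - be + cd = -8 - 1 + (-8)
= -17


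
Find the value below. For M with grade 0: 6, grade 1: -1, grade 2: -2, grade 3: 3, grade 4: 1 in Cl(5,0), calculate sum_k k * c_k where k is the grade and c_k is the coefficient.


Grade-weighted sum = sum of grade_k * coefficient_k
0*6 = 0
1*(-1) = -1
2*(-2) = -4
3*3 = 9
4*1 = 4
Total = 0 + (-1) + (-4) + 9 + 4 = 8


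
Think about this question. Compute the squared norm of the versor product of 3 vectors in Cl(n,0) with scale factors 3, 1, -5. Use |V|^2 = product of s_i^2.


Each vector v_i has |v_i|^2 = s_i^2
Squared scales: 3^2 = 9, 1^2 = 1, (-5)^2 = 25
|V|^2 = 9 * 1 * 25
= 225


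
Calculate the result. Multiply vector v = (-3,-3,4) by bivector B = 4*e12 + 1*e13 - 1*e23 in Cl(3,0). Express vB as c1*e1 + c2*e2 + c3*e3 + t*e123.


vB has grade-1 (vector) and grade-3 (trivector) parts: vB = (v _| B) + (v ^ B).
Vector part <vB>_1:
  e1: -v2*b12 - v3*b13 = -(-3)*(4) - (4)*(1) = 8
  e2: v1*b12 - v3*b23 = (-3)*(4) - (4)*(-1) = -8
  e3: v1*b13 + v2*b23 = (-3)*(1) + (-3)*(-1) = 0
Trivector part <vB>_3:
  e123: v1*b23 - v2*b13 + v3*b12 = (-3)*(-1) - (-3)*(1) + (4)*(4) = 22
vB = 8*e1 - 8*e2 + 0*e3 + 22*e123


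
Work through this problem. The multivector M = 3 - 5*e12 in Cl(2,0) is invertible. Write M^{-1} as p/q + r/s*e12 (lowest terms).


M = 3 - 5*e12, where e12^2 = -1.
Since M commutes with its reverse ~M = a - b*e12, M * ~M = a^2 - b^2*e12^2 = a^2 + b^2.
So M^{-1} = ~M / (a^2 + b^2) = (a - b*e12)/(a^2 + b^2).
a^2 + b^2 = 9 + 25 = 34
Scalar part = 3/34 = 3/34
Bivector coeff = 5/34 = 5/34
M^{-1} = 3/34 + 5/34*e12


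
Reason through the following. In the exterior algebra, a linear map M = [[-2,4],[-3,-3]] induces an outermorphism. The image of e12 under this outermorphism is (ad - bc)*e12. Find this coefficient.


The outermorphism of a linear map f sends e1^e2 to f(e1)^f(e2).
f(e1) = -2*e1 - 3*e2
f(e2) = 4*e1 - 3*e2
f(e1) ^ f(e2) = (-2*e1 - 3*e2) ^ (4*e1 - 3*e2)
= (-2)*(-3)*e12 + (-3)*4*e21
= (6 - (-12))*e12
= 18*e12
Coefficient = 18


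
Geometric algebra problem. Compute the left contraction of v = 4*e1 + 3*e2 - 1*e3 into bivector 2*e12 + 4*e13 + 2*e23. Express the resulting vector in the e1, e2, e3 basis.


Left contraction v _| B = <vB>_1 (grade-1 part of the geometric product vB).
Using e1_|e12 = e2, e2_|e12 = -e1, e1_|e13 = e3, e3_|e13 = -e1, e2_|e23 = e3, e3_|e23 = -e2:
e1 coeff: -v2*b12 - v3*b13 = -(3)*(2) - (-1)*(4) = -2
e2 coeff: v1*b12 - v3*b23 = (4)*(2) - (-1)*(2) = 10
e3 coeff: v1*b13 + v2*b23 = (4)*(4) + (3)*(2) = 22
v _| B = -2*e1 + 10*e2 + 22*e3


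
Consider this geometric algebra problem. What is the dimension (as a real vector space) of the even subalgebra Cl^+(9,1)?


Even subalgebra dimension = 2^(n-1)
n = 9 + 1 = 10
2^(10 - 1) = 2^9 = 512
Verification: sum of C(10,k) for even k = 1 + 45 + 210 + 210 + 45 + 1 = 512
Result = 512


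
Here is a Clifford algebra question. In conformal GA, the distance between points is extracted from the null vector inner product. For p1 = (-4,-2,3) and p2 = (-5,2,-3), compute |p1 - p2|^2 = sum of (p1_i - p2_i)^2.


p1 - p2 = (1, -4, 6)
|p1 - p2|^2 = 1^2 + (-4)^2 + 6^2
= 1 + 16 + 36
= 53


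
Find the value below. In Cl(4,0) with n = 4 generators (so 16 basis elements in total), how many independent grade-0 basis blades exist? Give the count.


Number of grade-k basis blades in Cl(p,q) with n = p + q is C(n, k).
n = 4 + 0 = 4
C(4, 0) = 4! / (0! * 4!)
= 24 / (1 * 24)
= 1


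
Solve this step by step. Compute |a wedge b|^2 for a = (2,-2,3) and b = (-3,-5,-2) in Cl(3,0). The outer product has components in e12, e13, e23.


a wedge b = (a1*b2 - a2*b1)*e12 + (a1*b3 - a3*b1)*e13 + (a2*b3 - a3*b2)*e23
e12 coeff: 2*(-5) - (-2)*(-3) = -10 - 6 = -16
e13 coeff: 2*(-2) - 3*(-3) = -4 - (-9) = 5
e23 coeff: (-2)*(-2) - 3*(-5) = 4 - (-15) = 19
|a wedge b|^2 = (-16)^2 + 5^2 + 19^2
= 256 + 25 + 361
= 642


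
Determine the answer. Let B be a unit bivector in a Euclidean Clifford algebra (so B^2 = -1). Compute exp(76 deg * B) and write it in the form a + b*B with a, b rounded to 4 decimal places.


For a unit bivector B with B^2 = -1, the exponential series gives
e^(theta*B) = cos(theta) + sin(theta)*B (the GA analogue of Euler's formula).
theta = 76 degrees = 1.32645 rad
cos(76 deg) = 0.2419
sin(76 deg) = 0.9703
exp(theta*B) = 0.2419 + 0.9703*B


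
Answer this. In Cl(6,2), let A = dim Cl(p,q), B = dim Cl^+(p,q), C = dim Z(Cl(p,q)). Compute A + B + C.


n = 6 + 2 = 8
Total dim = 2^8 = 256
Even subalgebra dim = 2^7 = 128
n is even, so center dim = 1
Sum = 256 + 128 + 1 = 385


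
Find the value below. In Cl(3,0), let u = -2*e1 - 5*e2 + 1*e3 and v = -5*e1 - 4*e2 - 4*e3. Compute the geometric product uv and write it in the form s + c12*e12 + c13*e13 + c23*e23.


In Cl(3,0): e_i^2 = 1, e_ie_j = -e_je_i for i != j.
Scalar part = u . v = (-2)*(-5) + (-5)*(-4) + 1*(-4)
= 10 + 20 + (-4) = 26
e12 coeff = (-2)*(-4) - (-5)*(-5) = 8 - 25 = -17
e13 coeff = (-2)*(-4) - 1*(-5) = 8 - (-5) = 13
e23 coeff = (-5)*(-4) - 1*(-4) = 20 - (-4) = 24
uv = 26 - 17*e12 + 13*e13 + 24*e23


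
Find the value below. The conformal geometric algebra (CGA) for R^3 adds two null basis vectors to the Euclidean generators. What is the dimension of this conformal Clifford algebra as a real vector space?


The conformal model of R^3 uses Cl(4,1): the 3 Euclidean generators plus two extra orthogonal generators e+ (e+^2 = +1) and e- (e-^2 = -1), from which the null vectors e0, einf are built.
Number of generators m = 3 + 2 = 5.
dim Cl(p,q) = 2^m = 2^5 = 32


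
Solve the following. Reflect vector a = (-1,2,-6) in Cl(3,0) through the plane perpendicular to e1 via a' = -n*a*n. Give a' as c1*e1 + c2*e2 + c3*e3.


Reflection formula: a' = -n*a*n, with n = e1 (unit vector, n^2 = 1).
For reflection through hyperplane perp to e1:
The component along e1 flips sign, others stay.
a = (-1, 2, -6)
a' = (1, 2, -6)
a' = 1*e1 + 2*e2 - 6*e3


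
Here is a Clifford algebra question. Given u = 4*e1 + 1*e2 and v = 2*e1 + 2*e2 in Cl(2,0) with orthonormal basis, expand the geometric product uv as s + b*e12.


Expand: (4*e1 + 1*e2)(2*e1 + 2*e2)
= 4*2*e1e1 + 4*2*e1e2 + 1*2*e2e1 + 1*2*e2e2
Using e1^2 = e2^2 = 1, e2e1 = -e1e2:
Scalar part s = 4*2 + 1*2 = 8 + 2 = 10
Bivector part b = 4*2 - 1*2 = 8 - 2 = 6
uv = 10 + 6*e12


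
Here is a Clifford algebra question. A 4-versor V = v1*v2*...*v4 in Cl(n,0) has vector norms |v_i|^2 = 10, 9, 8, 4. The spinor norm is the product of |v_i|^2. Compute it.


Spinor norm N(V) = |v1|^2 * |v2|^2 * ... * |v4|^2
= 10 * 9 * 8 * 4
Running product: 10, 90, 720, 2880
N(V) = 2880


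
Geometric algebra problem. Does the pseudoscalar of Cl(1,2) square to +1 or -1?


The pseudoscalar I = e1...e_n (product of all n generators) of Cl(p,q) satisfies I^2 = (-1)^(q + n(n-1)/2).
p = 1, q = 2, n = p + q = 3
n(n-1)/2 = 3 * 2 / 2 = 3
Exponent = q + n(n-1)/2 = 2 + 3 = 5
I^2 = (-1)^5 = -1


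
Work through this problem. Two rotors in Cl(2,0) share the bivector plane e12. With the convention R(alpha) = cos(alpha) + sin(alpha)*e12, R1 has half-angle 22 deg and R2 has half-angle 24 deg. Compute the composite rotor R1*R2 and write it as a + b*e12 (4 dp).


Same-plane rotors commute and their half-angles add:
R1*R2 = cos(a1 + a2) + sin(a1 + a2)*e12.
a1 + a2 = 22 + 24 = 46 deg
cos(46 deg) = 0.6947
sin(46 deg) = 0.7193
R1*R2 = 0.6947 + 0.7193*e12


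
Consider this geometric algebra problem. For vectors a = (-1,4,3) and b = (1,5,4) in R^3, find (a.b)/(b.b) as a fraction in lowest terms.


Projection coefficient = (a . b) / (b . b)
a . b = (-1)*1 + 4*5 + 3*4
= -1 + 20 + 12 = 31
b . b = 1^2 + 5^2 + 4^2
= 1 + 25 + 16 = 42
Coefficient = 31/42
In lowest terms: 31/42


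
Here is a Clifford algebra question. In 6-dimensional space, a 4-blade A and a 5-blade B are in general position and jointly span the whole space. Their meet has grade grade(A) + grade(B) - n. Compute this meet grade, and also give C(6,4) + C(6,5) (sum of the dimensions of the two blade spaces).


Meet grade = grade(A) + grade(B) - n
= 4 + 5 - 6 = 3
C(6,4) = 15
C(6,5) = 6
dim_A + dim_B = 15 + 6 = 21


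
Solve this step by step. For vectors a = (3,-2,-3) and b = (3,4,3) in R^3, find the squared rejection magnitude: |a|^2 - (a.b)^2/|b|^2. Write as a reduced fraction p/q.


|a|^2 = 3^2 + (-2)^2 + (-3)^2 = 22
|b|^2 = 3^2 + 4^2 + 3^2 = 34
a . b = 3*3 + (-2)*4 + (-3)*3 = -8
(a.b)^2 = (-8)^2 = 64
|rej|^2 = 22 - 64/34
= (748 - 64)/34
= 684/34
In lowest terms: 342/17


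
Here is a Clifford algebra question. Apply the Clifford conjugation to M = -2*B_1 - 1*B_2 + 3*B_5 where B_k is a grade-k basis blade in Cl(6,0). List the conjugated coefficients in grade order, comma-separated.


Clifford conjugate sign for grade k: (-1)^(k(k+1)/2)
Grade 1: (-1)^(1*2/2) = (-1)^1 = -1, coeff -2 -> 2
Grade 2: (-1)^(2*3/2) = (-1)^3 = -1, coeff -1 -> 1
Grade 5: (-1)^(5*6/2) = (-1)^15 = -1, coeff 3 -> -3
Conjugated coefficients: 2, 1, -3


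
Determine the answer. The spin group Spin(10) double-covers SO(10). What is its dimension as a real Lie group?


Spin(n) double-covers SO(n); both have Lie algebra so(n) of dimension n(n-1)/2.
n = 10
n(n-1) = 10 * 9 = 90
dim Spin(10) = 90/2 = 45


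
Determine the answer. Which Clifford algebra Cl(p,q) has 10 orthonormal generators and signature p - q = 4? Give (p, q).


We need p + q = 10 and p - q = 4.
Adding: 2p = 10 + 4 = 14, so p = 7.
Then q = 10 - 7 = 3.
(p, q) = (7, 3)


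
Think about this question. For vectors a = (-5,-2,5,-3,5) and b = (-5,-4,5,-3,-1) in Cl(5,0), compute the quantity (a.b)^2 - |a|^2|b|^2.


a . b = (-5)*(-5) + (-2)*(-4) + 5*5 + (-3)*(-3) + 5*(-1)
= 25 + 8 + 25 + 9 + (-5) = 62
|a|^2 = (-5)^2 + (-2)^2 + 5^2 + (-3)^2 + 5^2 = 88
|b|^2 = (-5)^2 + (-4)^2 + 5^2 + (-3)^2 + (-1)^2 = 76
(a.b)^2 = 62^2 = 3844
|a|^2 * |b|^2 = 88 * 76 = 6688
Result = 3844 - 6688 = -2844


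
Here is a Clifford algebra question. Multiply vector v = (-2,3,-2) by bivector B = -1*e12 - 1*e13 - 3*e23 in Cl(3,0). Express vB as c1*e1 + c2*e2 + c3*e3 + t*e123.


vB has grade-1 (vector) and grade-3 (trivector) parts: vB = (v _| B) + (v ^ B).
Vector part <vB>_1:
  e1: -v2*b12 - v3*b13 = -(3)*(-1) - (-2)*(-1) = 1
  e2: v1*b12 - v3*b23 = (-2)*(-1) - (-2)*(-3) = -4
  e3: v1*b13 + v2*b23 = (-2)*(-1) + (3)*(-3) = -7
Trivector part <vB>_3:
  e123: v1*b23 - v2*b13 + v3*b12 = (-2)*(-3) - (3)*(-1) + (-2)*(-1) = 11
vB = 1*e1 - 4*e2 - 7*e3 + 11*e123


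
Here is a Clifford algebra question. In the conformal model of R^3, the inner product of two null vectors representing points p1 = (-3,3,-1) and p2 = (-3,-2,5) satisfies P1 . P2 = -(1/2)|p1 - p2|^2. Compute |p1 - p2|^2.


p1 - p2 = (0, 5, -6)
|p1 - p2|^2 = 0^2 + 5^2 + (-6)^2
= 0 + 25 + 36
= 61


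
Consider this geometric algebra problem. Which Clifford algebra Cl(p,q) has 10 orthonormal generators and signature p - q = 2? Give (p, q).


We need p + q = 10 and p - q = 2.
Adding: 2p = 10 + 2 = 12, so p = 6.
Then q = 10 - 6 = 4.
(p, q) = (6, 4)


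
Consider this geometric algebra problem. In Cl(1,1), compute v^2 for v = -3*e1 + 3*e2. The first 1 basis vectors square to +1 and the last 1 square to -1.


v^2 = sum of c_i^2 * e_i^2
Positive signature terms (e_i^2 = +1): (-3)^2 = 9
Negative signature terms (e_j^2 = -1): 3^2 = 9
v^2 = 9 - 9 = 0


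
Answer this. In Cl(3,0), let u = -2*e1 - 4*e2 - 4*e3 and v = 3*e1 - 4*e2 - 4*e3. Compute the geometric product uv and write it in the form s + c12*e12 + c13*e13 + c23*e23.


In Cl(3,0): e_i^2 = 1, e_ie_j = -e_je_i for i != j.
Scalar part = u . v = (-2)*3 + (-4)*(-4) + (-4)*(-4)
= -6 + 16 + 16 = 26
e12 coeff = (-2)*(-4) - (-4)*3 = 8 - (-12) = 20
e13 coeff = (-2)*(-4) - (-4)*3 = 8 - (-12) = 20
e23 coeff = (-4)*(-4) - (-4)*(-4) = 16 - 16 = 0
uv = 26 + 20*e12 + 20*e13 + 0*e23


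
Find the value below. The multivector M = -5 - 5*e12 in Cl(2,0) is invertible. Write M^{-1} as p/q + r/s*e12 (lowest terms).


M = -5 - 5*e12, where e12^2 = -1.
Since M commutes with its reverse ~M = a - b*e12, M * ~M = a^2 - b^2*e12^2 = a^2 + b^2.
So M^{-1} = ~M / (a^2 + b^2) = (a - b*e12)/(a^2 + b^2).
a^2 + b^2 = 25 + 25 = 50
Scalar part = -5/50 = -1/10
Bivector coeff = 5/50 = 1/10
M^{-1} = -1/10 + 1/10*e12


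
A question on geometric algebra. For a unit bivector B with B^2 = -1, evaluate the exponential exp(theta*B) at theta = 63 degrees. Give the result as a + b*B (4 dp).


For a unit bivector B with B^2 = -1, the exponential series gives
e^(theta*B) = cos(theta) + sin(theta)*B (the GA analogue of Euler's formula).
theta = 63 degrees = 1.099557 rad
cos(63 deg) = 0.4540
sin(63 deg) = 0.8910
exp(theta*B) = 0.4540 + 0.8910*B


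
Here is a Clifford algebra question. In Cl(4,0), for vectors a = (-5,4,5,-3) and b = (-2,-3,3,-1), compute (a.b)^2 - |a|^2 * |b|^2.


a . b = (-5)*(-2) + 4*(-3) + 5*3 + (-3)*(-1)
= 10 + (-12) + 15 + 3 = 16
|a|^2 = (-5)^2 + 4^2 + 5^2 + (-3)^2 = 75
|b|^2 = (-2)^2 + (-3)^2 + 3^2 + (-1)^2 = 23
(a.b)^2 = 16^2 = 256
|a|^2 * |b|^2 = 75 * 23 = 1725
Result = 256 - 1725 = -1469


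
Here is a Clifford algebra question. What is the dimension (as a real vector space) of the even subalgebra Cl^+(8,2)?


Even subalgebra dimension = 2^(n-1)
n = 8 + 2 = 10
2^(10 - 1) = 2^9 = 512
Verification: sum of C(10,k) for even k = 1 + 45 + 210 + 210 + 45 + 1 = 512
Result = 512


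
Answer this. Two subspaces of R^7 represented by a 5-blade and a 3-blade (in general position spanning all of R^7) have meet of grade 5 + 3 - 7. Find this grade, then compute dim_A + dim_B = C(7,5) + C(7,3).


Meet grade = grade(A) + grade(B) - n
= 5 + 3 - 7 = 1
C(7,5) = 21
C(7,3) = 35
dim_A + dim_B = 21 + 35 = 56


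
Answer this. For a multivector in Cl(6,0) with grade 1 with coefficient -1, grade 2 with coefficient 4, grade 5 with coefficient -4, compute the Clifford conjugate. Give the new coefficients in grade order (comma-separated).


Clifford conjugate sign for grade k: (-1)^(k(k+1)/2)
Grade 1: (-1)^(1*2/2) = (-1)^1 = -1, coeff -1 -> 1
Grade 2: (-1)^(2*3/2) = (-1)^3 = -1, coeff 4 -> -4
Grade 5: (-1)^(5*6/2) = (-1)^15 = -1, coeff -4 -> 4
Conjugated coefficients: 1, -4, 4


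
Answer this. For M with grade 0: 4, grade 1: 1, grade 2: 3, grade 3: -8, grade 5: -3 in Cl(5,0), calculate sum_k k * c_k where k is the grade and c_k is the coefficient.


Grade-weighted sum = sum of grade_k * coefficient_k
0*4 = 0
1*1 = 1
2*3 = 6
3*(-8) = -24
5*(-3) = -15
Total = 0 + 1 + 6 + (-24) + (-15) = -32


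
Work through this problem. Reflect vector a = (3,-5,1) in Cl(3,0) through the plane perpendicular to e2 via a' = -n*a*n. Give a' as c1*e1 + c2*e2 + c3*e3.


Reflection formula: a' = -n*a*n, with n = e2 (unit vector, n^2 = 1).
For reflection through hyperplane perp to e2:
The component along e2 flips sign, others stay.
a = (3, -5, 1)
a' = (3, 5, 1)
a' = 3*e1 + 5*e2 + 1*e3


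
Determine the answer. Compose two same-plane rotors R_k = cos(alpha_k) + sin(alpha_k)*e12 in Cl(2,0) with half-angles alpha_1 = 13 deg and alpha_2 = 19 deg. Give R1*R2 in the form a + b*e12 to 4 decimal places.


Same-plane rotors commute and their half-angles add:
R1*R2 = cos(a1 + a2) + sin(a1 + a2)*e12.
a1 + a2 = 13 + 19 = 32 deg
cos(32 deg) = 0.8480
sin(32 deg) = 0.5299
R1*R2 = 0.8480 + 0.5299*e12


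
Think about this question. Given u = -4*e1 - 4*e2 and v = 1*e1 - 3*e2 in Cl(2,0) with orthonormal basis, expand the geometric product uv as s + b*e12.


Expand: (-4*e1 - 4*e2)(1*e1 - 3*e2)
= (-4)*1*e1e1 + (-4)*(-3)*e1e2 + (-4)*1*e2e1 + (-4)*(-3)*e2e2
Using e1^2 = e2^2 = 1, e2e1 = -e1e2:
Scalar part s = (-4)*1 + (-4)*(-3) = -4 + 12 = 8
Bivector part b = (-4)*(-3) - (-4)*1 = 12 - (-4) = 16
uv = 8 + 16*e12


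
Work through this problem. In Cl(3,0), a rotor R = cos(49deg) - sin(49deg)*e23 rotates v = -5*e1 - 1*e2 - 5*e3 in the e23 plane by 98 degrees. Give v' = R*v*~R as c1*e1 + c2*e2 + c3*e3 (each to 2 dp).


Rotor R = cos(49deg) - sin(49deg)*e23
Rotation angle theta = 2 * 49 = 98 degrees in the e23 plane (e2 -> e3).
The component perpendicular to the plane (e1) is invariant: v'_1 = v1 = -5.00
cos(98deg) = -0.1392, sin(98deg) = 0.9903
v'_2 = v2*cos(theta) - v3*sin(theta) = -1*(-0.1392) - (-5)*0.9903 = 5.09
v'_3 = v2*sin(theta) + v3*cos(theta) = -1*0.9903 + (-5)*(-0.1392) = -0.29
v' = -5.00*e1 + 5.09*e2 - 0.29*e3
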